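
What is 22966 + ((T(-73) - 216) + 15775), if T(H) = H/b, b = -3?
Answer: 115648/3 ≈ 38549.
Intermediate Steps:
T(H) = -H/3 (T(H) = H/(-3) = H*(-⅓) = -H/3)
22966 + ((T(-73) - 216) + 15775) = 22966 + ((-⅓*(-73) - 216) + 15775) = 22966 + ((73/3 - 216) + 15775) = 22966 + (-575/3 + 15775) = 22966 + 46750/3 = 115648/3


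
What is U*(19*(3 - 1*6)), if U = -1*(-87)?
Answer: -4959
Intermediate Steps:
U = 87
U*(19*(3 - 1*6)) = 87*(19*(3 - 1*6)) = 87*(19*(3 - 6)) = 87*(19*(-3)) = 87*(-57) = -4959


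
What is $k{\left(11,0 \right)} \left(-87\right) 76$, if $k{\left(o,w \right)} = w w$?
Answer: $0$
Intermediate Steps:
$k{\left(o,w \right)} = w^{2}$
$k{\left(11,0 \right)} \left(-87\right) 76 = 0^{2} \left(-87\right) 76 = 0 \left(-87\right) 76 = 0 \cdot 76 = 0$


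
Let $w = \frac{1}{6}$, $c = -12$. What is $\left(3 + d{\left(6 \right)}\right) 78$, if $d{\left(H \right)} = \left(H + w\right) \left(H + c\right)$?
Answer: $-2652$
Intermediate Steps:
$w = \frac{1}{6} \approx 0.16667$
$d{\left(H \right)} = \left(-12 + H\right) \left(\frac{1}{6} + H\right)$ ($d{\left(H \right)} = \left(H + \frac{1}{6}\right) \left(H - 12\right) = \left(\frac{1}{6} + H\right) \left(-12 + H\right) = \left(-12 + H\right) \left(\frac{1}{6} + H\right)$)
$\left(3 + d{\left(6 \right)}\right) 78 = \left(3 - \left(73 - 36\right)\right) 78 = \left(3 - 37\right) 78 = \left(-34\right) 78 = -2652$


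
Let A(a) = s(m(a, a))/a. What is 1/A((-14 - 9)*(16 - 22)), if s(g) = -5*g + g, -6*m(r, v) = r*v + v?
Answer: 3/278 ≈ 0.010791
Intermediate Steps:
m(r, v) = -v/6 - r*v/6 (m(r, v) = -(r*v + v)/6 = -(v + r*v)/6 = -v/6 - r*v/6)
s(g) = -4*g
A(a) = ⅔ + 2*a/3 (A(a) = (-(-2)*a*(1 + a)/3)/a = (2*a*(1 + a)/3)/a = ⅔ + 2*a/3)
1/A((-14 - 9)*(16 - 22)) = 1/(⅔ + 2*((-14 - 9)*(16 - 22))/3) = 1/(⅔ + 2*(-23*(-6))/3) = 1/(⅔ + (⅔)*138) = 1/(⅔ + 92) = 1/(278/3) = 3/278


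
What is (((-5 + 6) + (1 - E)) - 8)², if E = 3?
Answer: 81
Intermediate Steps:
(((-5 + 6) + (1 - E)) - 8)² = (((-5 + 6) + (1 - 1*3)) - 8)² = ((1 + (1 - 3)) - 8)² = ((1 - 2) - 8)² = (-1 - 8)² = (-9)² = 81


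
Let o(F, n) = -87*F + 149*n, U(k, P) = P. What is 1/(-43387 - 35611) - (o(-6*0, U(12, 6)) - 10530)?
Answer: 761224727/78998 ≈ 9636.0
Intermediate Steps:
1/(-43387 - 35611) - (o(-6*0, U(12, 6)) - 10530) = 1/(-43387 - 35611) - ((-(-522)*0 + 149*6) - 10530) = 1/(-78998) - ((-87*0 + 894) - 10530) = -1/78998 - ((0 + 894) - 10530) = -1/78998 - (894 - 10530) = -1/78998 - 1*(-9636) = -1/78998 + 9636 = 761224727/78998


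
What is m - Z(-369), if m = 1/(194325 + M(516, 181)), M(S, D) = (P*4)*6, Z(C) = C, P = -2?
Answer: 71688214/194277 ≈ 369.00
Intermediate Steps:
M(S, D) = -48 (M(S, D) = -2*4*6 = -8*6 = -48)
m = 1/194277 (m = 1/(194325 - 48) = 1/194277 ≈ 5.1473e-6)
m - Z(-369) = 1/194277 - 1*(-369) = 1/194277 + 369 = 71688214/194277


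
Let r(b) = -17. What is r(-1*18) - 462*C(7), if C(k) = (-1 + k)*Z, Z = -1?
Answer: 2755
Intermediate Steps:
C(k) = 1 - k (C(k) = (-1 + k)*(-1) = 1 - k)
r(-1*18) - 462*C(7) = -17 - 462*(1 - 1*7) = -17 - 462*(1 - 7) = -17 - 462*(-6) = -17 + 2772 = 2755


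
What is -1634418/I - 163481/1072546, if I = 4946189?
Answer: -2561596412137/5305015227194 ≈ -0.48286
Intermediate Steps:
-1634418/I - 163481/1072546 = -1634418/4946189 - 163481/1072546 = -2561596412137/5305015227194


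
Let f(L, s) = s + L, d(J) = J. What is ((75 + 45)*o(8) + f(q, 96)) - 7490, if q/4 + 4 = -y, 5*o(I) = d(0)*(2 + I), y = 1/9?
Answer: -66694/9 ≈ -7410.4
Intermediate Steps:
y = 1/9 ≈ 0.11111
o(I) = 0 (o(I) = (0*(2 + I))/5 = (1/5)*0 = 0)
q = -148/9 (q = -16 + 4*(-1*1/9) = -16 + 4*(-1/9) = -16 - 4/9 = -148/9 ≈ -16.444)
f(L, s) = L + s
((75 + 45)*o(8) + f(q, 96)) - 7490 = ((75 + 45)*0 + (-148/9 + 96)) - 7490 = (120*0 + 716/9) - 7490 = (0 + 716/9) - 7490 = 716/9 - 7490 = -66694/9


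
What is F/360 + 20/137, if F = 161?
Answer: 29257/49320 ≈ 0.59321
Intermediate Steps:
F/360 + 20/137 = 161/360 + 20/137 = 29257/49320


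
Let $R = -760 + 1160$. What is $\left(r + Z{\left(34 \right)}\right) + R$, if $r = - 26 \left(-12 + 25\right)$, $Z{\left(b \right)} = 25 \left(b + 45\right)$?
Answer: $2037$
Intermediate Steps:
$Z{\left(b \right)} = 1125 + 25 b$ ($Z{\left(b \right)} = 25 \left(45 + b\right) = 1125 + 25 b$)
$r = -338$ ($r = \left(-26\right) 13 = -338$)
$R = 400$
$\left(r + Z{\left(34 \right)}\right) + R = \left(-338 + \left(1125 + 25 \cdot 34\right)\right) + 400 = \left(-338 + \left(1125 + 850\right)\right) + 400 = \left(-338 + 1975\right) + 400 = 1637 + 400 = 2037$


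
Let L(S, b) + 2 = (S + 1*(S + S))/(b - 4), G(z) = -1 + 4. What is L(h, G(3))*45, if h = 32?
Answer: -4410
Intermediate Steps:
G(z) = 3
L(S, b) = -2 + 3*S/(-4 + b) (L(S, b) = -2 + (S + 1*(S + S))/(b - 4) = -2 + (S + 1*(2*S))/(-4 + b) = -2 + (S + 2*S)/(-4 + b) = -2 + (3*S)/(-4 + b) = -2 + 3*S/(-4 + b))
L(h, G(3))*45 = ((8 - 2*3 + 3*32)/(-4 + 3))*45 = ((8 - 6 + 96)/(-1))*45 = -1*98*45 = -98*45 = -4410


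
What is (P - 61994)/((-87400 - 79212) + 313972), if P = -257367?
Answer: -319361/147360 ≈ -2.1672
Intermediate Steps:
(P - 61994)/((-87400 - 79212) + 313972) = (-257367 - 61994)/((-87400 - 79212) + 313972) = -319361/(-166612 + 313972) = -319361/147360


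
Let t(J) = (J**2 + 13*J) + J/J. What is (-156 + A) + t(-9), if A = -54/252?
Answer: -2677/14 ≈ -191.21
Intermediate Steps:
t(J) = 1 + J**2 + 13*J (t(J) = (J**2 + 13*J) + 1 = 1 + J**2 + 13*J)
A = -3/14 (A = -54*1/252 = -3/14 ≈ -0.21429)
(-156 + A) + t(-9) = (-156 - 3/14) + (1 + (-9)**2 + 13*(-9)) = -2187/14 + (1 + 81 - 117) = -2187/14 - 35 = -2677/14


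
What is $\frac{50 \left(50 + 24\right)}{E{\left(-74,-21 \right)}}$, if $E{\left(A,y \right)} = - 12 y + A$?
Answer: $\frac{1850}{89} \approx 20.787$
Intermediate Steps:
$E{\left(A,y \right)} = A - 12 y$
$\frac{50 \left(50 + 24\right)}{E{\left(-74,-21 \right)}} = \frac{50 \left(50 + 24\right)}{-74 - -252} = \frac{50 \cdot 74}{-74 + 252} = \frac{3700}{178} = 3700 \cdot \frac{1}{178} = \frac{1850}{89}$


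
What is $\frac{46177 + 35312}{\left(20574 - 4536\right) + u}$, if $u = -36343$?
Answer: $- \frac{81489}{20305} \approx -4.0132$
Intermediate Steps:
$\frac{46177 + 35312}{\left(20574 - 4536\right) + u} = \frac{46177 + 35312}{\left(20574 - 4536\right) - 36343} = \frac{81489}{\left(20574 - 4536\right) - 36343} = \frac{81489}{16038 - 36343} = \frac{81489}{-20305} = 81489 \left(- \frac{1}{20305}\right) = - \frac{81489}{20305}$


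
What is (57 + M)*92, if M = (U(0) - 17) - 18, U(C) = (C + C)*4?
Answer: 2024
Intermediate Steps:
U(C) = 8*C (U(C) = (2*C)*4 = 8*C)
M = -35 (M = (8*0 - 17) - 18 = (0 - 17) - 18 = -17 - 18 = -35)
(57 + M)*92 = (57 - 35)*92 = 22*92 = 2024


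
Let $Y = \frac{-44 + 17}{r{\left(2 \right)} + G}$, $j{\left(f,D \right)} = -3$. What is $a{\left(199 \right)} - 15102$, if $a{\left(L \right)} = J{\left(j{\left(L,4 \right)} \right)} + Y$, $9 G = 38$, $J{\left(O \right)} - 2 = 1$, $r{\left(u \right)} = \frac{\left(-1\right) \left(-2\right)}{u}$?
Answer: $- \frac{709896}{47} \approx -15104.0$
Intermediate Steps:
$r{\left(u \right)} = \frac{2}{u}$
$J{\left(O \right)} = 3$ ($J{\left(O \right)} = 2 + 1 = 3$)
$G = \frac{38}{9}$ ($G = \frac{1}{9} \cdot 38 = \frac{38}{9} \approx 4.2222$)
$Y = - \frac{243}{47}$ ($Y = \frac{-44 + 17}{\frac{2}{2} + \frac{38}{9}} = - \frac{27}{2 \cdot \frac{1}{2} + \frac{38}{9}} = - \frac{27}{1 + \frac{38}{9}} = - \frac{27}{\frac{47}{9}} = \left(-27\right) \frac{9}{47} = - \frac{243}{47} \approx -5.1702$)
$a{\left(L \right)} = - \frac{102}{47}$ ($a{\left(L \right)} = 3 - \frac{243}{47} = - \frac{102}{47}$)
$a{\left(199 \right)} - 15102 = - \frac{102}{47} - 15102 = - \frac{709896}{47}$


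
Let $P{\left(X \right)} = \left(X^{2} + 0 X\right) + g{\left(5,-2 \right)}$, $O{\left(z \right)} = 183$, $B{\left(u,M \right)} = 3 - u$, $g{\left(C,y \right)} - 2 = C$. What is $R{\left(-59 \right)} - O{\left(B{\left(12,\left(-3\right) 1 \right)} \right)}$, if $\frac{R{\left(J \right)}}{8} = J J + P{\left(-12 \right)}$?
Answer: $28873$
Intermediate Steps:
$g{\left(C,y \right)} = 2 + C$
$P{\left(X \right)} = 7 + X^{2}$ ($P{\left(X \right)} = \left(X^{2} + 0 X\right) + \left(2 + 5\right) = \left(X^{2} + 0\right) + 7 = X^{2} + 7 = 7 + X^{2}$)
$R{\left(J \right)} = 1208 + 8 J^{2}$ ($R{\left(J \right)} = 8 \left(J J + \left(7 + \left(-12\right)^{2}\right)\right) = 8 \left(J^{2} + \left(7 + 144\right)\right) = 8 \left(J^{2} + 151\right) = 8 \left(151 + J^{2}\right) = 1208 + 8 J^{2}$)
$R{\left(-59 \right)} - O{\left(B{\left(12,\left(-3\right) 1 \right)} \right)} = \left(1208 + 8 \left(-59\right)^{2}\right) - 183 = \left(1208 + 8 \cdot 3481\right) - 183 = \left(1208 + 27848\right) - 183 = 29056 - 183 = 28873$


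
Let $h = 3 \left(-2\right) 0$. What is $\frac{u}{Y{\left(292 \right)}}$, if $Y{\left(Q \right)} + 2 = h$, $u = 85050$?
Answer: $-42525$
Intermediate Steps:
$h = 0$ ($h = \left(-6\right) 0 = 0$)
$Y{\left(Q \right)} = -2$ ($Y{\left(Q \right)} = -2 + 0 = -2$)
$\frac{u}{Y{\left(292 \right)}} = \frac{85050}{-2} = 85050 \left(- \frac{1}{2}\right) = -42525$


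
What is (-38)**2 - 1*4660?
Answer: -3216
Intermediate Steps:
(-38)**2 - 1*4660 = 1444 - 4660 = -3216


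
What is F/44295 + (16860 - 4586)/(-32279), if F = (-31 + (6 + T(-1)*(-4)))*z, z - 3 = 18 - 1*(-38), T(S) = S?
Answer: -194556837/476599435 ≈ -0.40822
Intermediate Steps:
z = 59 (z = 3 + (18 - 1*(-38)) = 3 + (18 + 38) = 3 + 56 = 59)
F = -1239 (F = (-31 + (6 - 1*(-4)))*59 = (-31 + (6 + 4))*59 = (-31 + 10)*59 = -21*59 = -1239)
F/44295 + (16860 - 4586)/(-32279) = -1239/44295 + (16860 - 4586)/(-32279) = -1239*1/44295 + 12274*(-1/32279) = -413/14765 - 12274/32279 = -194556837/476599435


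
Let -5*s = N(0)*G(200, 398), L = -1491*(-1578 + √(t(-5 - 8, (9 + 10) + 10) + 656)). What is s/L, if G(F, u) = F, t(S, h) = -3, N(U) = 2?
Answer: -42080/1237247207 - 80*√653/3711741621 ≈ -3.4562e-5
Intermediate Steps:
L = 2352798 - 1491*√653 (L = -1491*(-1578 + √(-3 + 656)) = -1491*(-1578 + √653) = 2352798 - 1491*√653 ≈ 2.3147e+6)
s = -80 (s = -2*200/5 = -⅕*400 = -80)
s/L = -80/(2352798 - 1491*√653)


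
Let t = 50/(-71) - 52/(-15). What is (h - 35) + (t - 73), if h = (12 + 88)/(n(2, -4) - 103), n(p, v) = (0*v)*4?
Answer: -11650534/109695 ≈ -106.21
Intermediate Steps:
n(p, v) = 0 (n(p, v) = 0*4 = 0)
t = 2942/1065 (t = 50*(-1/71) - 52*(-1/15) = -50/71 + 52/15 = 2942/1065 ≈ 2.7624)
h = -100/103 (h = (12 + 88)/(0 - 103) = 100/(-103) = 100*(-1/103) = -100/103 ≈ -0.97087)
(h - 35) + (t - 73) = (-100/103 - 35) + (2942/1065 - 73) = -3705/103 - 74803/1065 = -11650534/109695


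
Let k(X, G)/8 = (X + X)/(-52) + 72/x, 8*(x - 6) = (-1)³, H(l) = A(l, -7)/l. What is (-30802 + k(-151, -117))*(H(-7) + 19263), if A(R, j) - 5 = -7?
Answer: -53741333370/91 ≈ -5.9056e+8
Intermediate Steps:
A(R, j) = -2 (A(R, j) = 5 - 7 = -2)
H(l) = -2/l
x = 47/8 (x = 6 + (⅛)*(-1)³ = 6 + (⅛)*(-1) = 6 - ⅛ = 47/8 ≈ 5.8750)
k(X, G) = 4608/47 - 4*X/13 (k(X, G) = 8*((X + X)/(-52) + 72/(47/8)) = 8*((2*X)*(-1/52) + 72*(8/47)) = 8*(-X/26 + 576/47) = 8*(576/47 - X/26) = 4608/47 - 4*X/13)
(-30802 + k(-151, -117))*(H(-7) + 19263) = (-30802 + (4608/47 - 4/13*(-151)))*(-2/(-7) + 19263) = (-30802 + (4608/47 + 604/13))*(-2*(-⅐) + 19263) = (-30802 + 88292/611)*(2/7 + 19263) = -18731730/611*134843/7 = -53741333370/91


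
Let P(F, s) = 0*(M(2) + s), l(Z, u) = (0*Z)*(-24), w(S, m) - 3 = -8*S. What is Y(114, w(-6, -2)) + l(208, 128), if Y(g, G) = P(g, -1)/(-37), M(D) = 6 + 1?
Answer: 0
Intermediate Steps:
M(D) = 7
w(S, m) = 3 - 8*S
l(Z, u) = 0 (l(Z, u) = 0*(-24) = 0)
P(F, s) = 0 (P(F, s) = 0*(7 + s) = 0)
Y(g, G) = 0 (Y(g, G) = 0/(-37) = 0*(-1/37) = 0)
Y(114, w(-6, -2)) + l(208, 128) = 0 + 0 = 0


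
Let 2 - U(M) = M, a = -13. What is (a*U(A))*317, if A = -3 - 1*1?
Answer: -24726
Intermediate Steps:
A = -4 (A = -3 - 1 = -4)
U(M) = 2 - M
(a*U(A))*317 = -13*(2 - 1*(-4))*317 = -13*(2 + 4)*317 = -13*6*317 = -78*317 = -24726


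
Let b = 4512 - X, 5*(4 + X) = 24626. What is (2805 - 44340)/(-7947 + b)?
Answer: 69225/13927 ≈ 4.9706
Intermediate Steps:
X = 24606/5 (X = -4 + (⅕)*24626 = -4 + 24626/5 = 24606/5 ≈ 4921.2)
b = -2046/5 (b = 4512 - 1*24606/5 = 4512 - 24606/5 = -2046/5 ≈ -409.20)
(2805 - 44340)/(-7947 + b) = (2805 - 44340)/(-7947 - 2046/5) = -41535/(-41781/5) = -41535*(-5/41781) = 69225/13927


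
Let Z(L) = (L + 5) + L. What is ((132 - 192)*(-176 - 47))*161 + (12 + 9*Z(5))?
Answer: 2154327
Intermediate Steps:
Z(L) = 5 + 2*L (Z(L) = (5 + L) + L = 5 + 2*L)
((132 - 192)*(-176 - 47))*161 + (12 + 9*Z(5)) = ((132 - 192)*(-176 - 47))*161 + (12 + 9*(5 + 2*5)) = -60*(-223)*161 + (12 + 9*(5 + 10)) = 13380*161 + (12 + 9*15) = 2154180 + (12 + 135) = 2154180 + 147 = 2154327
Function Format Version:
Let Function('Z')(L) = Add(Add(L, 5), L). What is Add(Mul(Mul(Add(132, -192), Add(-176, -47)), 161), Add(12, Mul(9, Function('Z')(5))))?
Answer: 2154327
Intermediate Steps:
Function('Z')(L) = Add(5, Mul(2, L)) (Function('Z')(L) = Add(Add(5, L), L) = Add(5, Mul(2, L)))
Add(Mul(Mul(Add(132, -192), Add(-176, -47)), 161), Add(12, Mul(9, Function('Z')(5)))) = Add(Mul(Mul(Add(132, -192), Add(-176, -47)), 161), Add(12, Mul(9, Add(5, Mul(2, 5))))) = Add(Mul(Mul(-60, -223), 161), Add(12, Mul(9, Add(5, 10)))) = Add(Mul(13380, 161), Add(12, Mul(9, 15))) = Add(2154180, Add(12, 135)) = Add(2154180, 147) = 2154327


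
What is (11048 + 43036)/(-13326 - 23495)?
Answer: -54084/36821 ≈ -1.4688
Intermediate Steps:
(11048 + 43036)/(-13326 - 23495) = 54084/(-36821) = 54084*(-1/36821) = -54084/36821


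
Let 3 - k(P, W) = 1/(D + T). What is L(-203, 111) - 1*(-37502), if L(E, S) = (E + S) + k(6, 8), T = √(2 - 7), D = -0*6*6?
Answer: 37413 + I*√5/5 ≈ 37413.0 + 0.44721*I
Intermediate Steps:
D = 0 (D = -4*0*6 = 0*6 = 0)
T = I*√5 (T = √(-5) = I*√5 ≈ 2.2361*I)
k(P, W) = 3 + I*√5/5 (k(P, W) = 3 - 1/(0 + I*√5) = 3 - 1/(I*√5) = 3 - (-1)*I*√5/5 = 3 + I*√5/5)
L(E, S) = 3 + E + S + I*√5/5 (L(E, S) = (E + S) + (3 + I*√5/5) = 3 + E + S + I*√5/5)
L(-203, 111) - 1*(-37502) = (3 - 203 + 111 + I*√5/5) - 1*(-37502) = (-89 + I*√5/5) + 37502 = 37413 + I*√5/5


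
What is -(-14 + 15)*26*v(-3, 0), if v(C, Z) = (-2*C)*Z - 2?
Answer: 52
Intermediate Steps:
v(C, Z) = -2 - 2*C*Z (v(C, Z) = -2*C*Z - 2 = -2 - 2*C*Z)
-(-14 + 15)*26*v(-3, 0) = -(-14 + 15)*26*(-2 - 2*(-3)*0) = -1*26*(-2 + 0) = -26*(-2) = -1*(-52) = 52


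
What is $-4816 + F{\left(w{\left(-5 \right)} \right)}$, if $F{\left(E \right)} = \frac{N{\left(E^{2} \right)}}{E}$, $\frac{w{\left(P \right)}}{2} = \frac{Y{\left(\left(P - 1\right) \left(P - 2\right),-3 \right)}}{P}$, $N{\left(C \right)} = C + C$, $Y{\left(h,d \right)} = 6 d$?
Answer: $- \frac{24008}{5} \approx -4801.6$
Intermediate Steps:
$N{\left(C \right)} = 2 C$
$w{\left(P \right)} = - \frac{36}{P}$ ($w{\left(P \right)} = 2 \frac{6 \left(-3\right)}{P} = 2 \left(- \frac{18}{P}\right) = - \frac{36}{P}$)
$F{\left(E \right)} = 2 E$ ($F{\left(E \right)} = \frac{2 E^{2}}{E} = 2 E$)
$-4816 + F{\left(w{\left(-5 \right)} \right)} = -4816 + 2 \left(- \frac{36}{-5}\right) = -4816 + 2 \left(\left(-36\right) \left(- \frac{1}{5}\right)\right) = -4816 + 2 \cdot \frac{36}{5} = -4816 + \frac{72}{5} = - \frac{24008}{5}$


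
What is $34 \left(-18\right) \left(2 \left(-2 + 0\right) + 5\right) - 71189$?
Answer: $-71801$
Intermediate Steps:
$34 \left(-18\right) \left(2 \left(-2 + 0\right) + 5\right) - 71189 = - 612 \left(2 \left(-2\right) + 5\right) - 71189 = - 612 \left(-4 + 5\right) - 71189 = \left(-612\right) 1 - 71189 = -612 - 71189 = -71801$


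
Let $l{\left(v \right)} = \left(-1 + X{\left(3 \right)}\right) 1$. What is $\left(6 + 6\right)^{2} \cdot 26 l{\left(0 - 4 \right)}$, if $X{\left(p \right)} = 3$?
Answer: $7488$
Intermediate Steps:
$l{\left(v \right)} = 2$ ($l{\left(v \right)} = \left(-1 + 3\right) 1 = 2 \cdot 1 = 2$)
$\left(6 + 6\right)^{2} \cdot 26 l{\left(0 - 4 \right)} = \left(6 + 6\right)^{2} \cdot 26 \cdot 2 = 12^{2} \cdot 26 \cdot 2 = 144 \cdot 26 \cdot 2 = 3744 \cdot 2 = 7488$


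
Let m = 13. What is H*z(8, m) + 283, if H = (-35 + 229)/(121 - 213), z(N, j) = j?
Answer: 11757/46 ≈ 255.59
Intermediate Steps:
H = -97/46 (H = 194/(-92) = 194*(-1/92) = -97/46 ≈ -2.1087)
H*z(8, m) + 283 = -97/46*13 + 283 = -1261/46 + 283 = 11757/46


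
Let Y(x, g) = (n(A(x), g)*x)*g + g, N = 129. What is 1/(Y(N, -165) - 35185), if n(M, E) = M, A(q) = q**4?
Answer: -1/5894303557435 ≈ -1.6966e-13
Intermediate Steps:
Y(x, g) = g + g*x**5 (Y(x, g) = (x**4*x)*g + g = x**5*g + g = g*x**5 + g = g + g*x**5)
1/(Y(N, -165) - 35185) = 1/(-165*(1 + 129**5) - 35185) = 1/(-165*(1 + 35723051649) - 35185) = 1/(-165*35723051650 - 35185) = 1/(-5894303522250 - 35185) = 1/(-5894303557435) = -1/5894303557435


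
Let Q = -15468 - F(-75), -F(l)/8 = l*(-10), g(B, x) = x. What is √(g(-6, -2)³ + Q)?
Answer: 2*I*√2369 ≈ 97.345*I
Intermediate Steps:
F(l) = 80*l (F(l) = -8*l*(-10) = -(-80)*l = 80*l)
Q = -9468 (Q = -15468 - 80*(-75) = -15468 - 1*(-6000) = -15468 + 6000 = -9468)
√(g(-6, -2)³ + Q) = √((-2)³ - 9468) = √(-8 - 9468) = √(-9476) = 2*I*√2369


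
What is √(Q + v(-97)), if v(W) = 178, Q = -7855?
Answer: 3*I*√853 ≈ 87.619*I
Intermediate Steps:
√(Q + v(-97)) = √(-7855 + 178) = √(-7677) = 3*I*√853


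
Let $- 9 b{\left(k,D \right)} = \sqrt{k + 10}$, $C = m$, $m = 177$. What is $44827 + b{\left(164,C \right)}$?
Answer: $44827 - \frac{\sqrt{174}}{9} \approx 44826.0$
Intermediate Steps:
$C = 177$
$b{\left(k,D \right)} = - \frac{\sqrt{10 + k}}{9}$ ($b{\left(k,D \right)} = - \frac{\sqrt{k + 10}}{9} = - \frac{\sqrt{10 + k}}{9}$)
$44827 + b{\left(164,C \right)} = 44827 - \frac{\sqrt{10 + 164}}{9} = 44827 - \frac{\sqrt{174}}{9}$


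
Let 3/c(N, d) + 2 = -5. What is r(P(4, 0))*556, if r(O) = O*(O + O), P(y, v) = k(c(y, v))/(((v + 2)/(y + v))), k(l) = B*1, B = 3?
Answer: 40032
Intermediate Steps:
c(N, d) = -3/7 (c(N, d) = 3/(-2 - 5) = 3/(-7) = 3*(-⅐) = -3/7)
k(l) = 3 (k(l) = 3*1 = 3)
P(y, v) = 3*(v + y)/(2 + v) (P(y, v) = 3/(((v + 2)/(y + v))) = 3/(((2 + v)/(v + y))) = 3*((v + y)/(2 + v)) = 3*(v + y)/(2 + v))
r(O) = 2*O² (r(O) = O*(2*O) = 2*O²)
r(P(4, 0))*556 = (2*(3*(0 + 4)/(2 + 0))²)*556 = (2*(3*4/2)²)*556 = (2*(3*(½)*4)²)*556 = (2*6²)*556 = (2*36)*556 = 72*556 = 40032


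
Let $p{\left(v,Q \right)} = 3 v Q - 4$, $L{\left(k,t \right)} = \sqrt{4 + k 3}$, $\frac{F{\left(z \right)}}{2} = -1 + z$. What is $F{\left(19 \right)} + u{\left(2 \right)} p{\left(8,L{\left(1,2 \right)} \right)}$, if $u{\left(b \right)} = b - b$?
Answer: $36$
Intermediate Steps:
$F{\left(z \right)} = -2 + 2 z$ ($F{\left(z \right)} = 2 \left(-1 + z\right) = -2 + 2 z$)
$L{\left(k,t \right)} = \sqrt{4 + 3 k}$
$p{\left(v,Q \right)} = -4 + 3 Q v$ ($p{\left(v,Q \right)} = 3 Q v - 4 = -4 + 3 Q v$)
$u{\left(b \right)} = 0$
$F{\left(19 \right)} + u{\left(2 \right)} p{\left(8,L{\left(1,2 \right)} \right)} = \left(-2 + 2 \cdot 19\right) + 0 \left(-4 + 3 \sqrt{4 + 3 \cdot 1} \cdot 8\right) = \left(-2 + 38\right) + 0 \left(-4 + 3 \sqrt{4 + 3} \cdot 8\right) = 36 + 0 \left(-4 + 3 \sqrt{7} \cdot 8\right) = 36 + 0 \left(-4 + 24 \sqrt{7}\right) = 36 + 0 = 36$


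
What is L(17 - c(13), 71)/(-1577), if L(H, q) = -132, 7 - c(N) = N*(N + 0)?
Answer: 132/1577 ≈ 0.083703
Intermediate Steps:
c(N) = 7 - N² (c(N) = 7 - N*(N + 0) = 7 - N*N = 7 - N²)
L(17 - c(13), 71)/(-1577) = -132/(-1577) = -132*(-1/1577) = 132/1577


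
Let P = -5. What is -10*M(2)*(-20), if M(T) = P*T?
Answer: -2000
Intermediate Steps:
M(T) = -5*T
-10*M(2)*(-20) = -(-50)*2*(-20) = -10*(-10)*(-20) = 100*(-20) = -2000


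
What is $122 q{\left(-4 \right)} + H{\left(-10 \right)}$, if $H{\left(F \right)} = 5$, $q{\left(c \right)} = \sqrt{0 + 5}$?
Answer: $5 + 122 \sqrt{5} \approx 277.8$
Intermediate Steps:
$q{\left(c \right)} = \sqrt{5}$
$122 q{\left(-4 \right)} + H{\left(-10 \right)} = 122 \sqrt{5} + 5 = 5 + 122 \sqrt{5}$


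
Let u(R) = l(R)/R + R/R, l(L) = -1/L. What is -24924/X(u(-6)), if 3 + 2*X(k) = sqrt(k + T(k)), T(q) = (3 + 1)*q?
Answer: 5383584/149 + 1495440*sqrt(7)/149 ≈ 62686.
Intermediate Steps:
T(q) = 4*q
u(R) = 1 - 1/R**2 (u(R) = (-1/R)/R + R/R = -1/R**2 + 1 = 1 - 1/R**2)
X(k) = -3/2 + sqrt(5)*sqrt(k)/2 (X(k) = -3/2 + sqrt(k + 4*k)/2 = -3/2 + sqrt(5*k)/2 = -3/2 + (sqrt(5)*sqrt(k))/2 = -3/2 + sqrt(5)*sqrt(k)/2)
-24924/X(u(-6)) = -24924/(-3/2 + sqrt(5)*sqrt(1 - 1/(-6)**2)/2) = -24924/(-3/2 + sqrt(5)*sqrt(1 - 1*1/36)/2) = -24924/(-3/2 + sqrt(5)*sqrt(1 - 1/36)/2) = -24924/(-3/2 + sqrt(5)*sqrt(35/36)/2) = -24924/(-3/2 + sqrt(5)*(sqrt(35)/6)/2) = -24924/(-3/2 + 5*sqrt(7)/12)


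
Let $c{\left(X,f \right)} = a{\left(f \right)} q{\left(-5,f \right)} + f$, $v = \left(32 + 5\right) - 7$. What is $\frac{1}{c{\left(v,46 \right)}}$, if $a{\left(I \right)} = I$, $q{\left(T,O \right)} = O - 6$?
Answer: $\frac{1}{1886} \approx 0.00053022$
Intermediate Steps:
$q{\left(T,O \right)} = -6 + O$ ($q{\left(T,O \right)} = O - 6 = -6 + O$)
$v = 30$ ($v = 37 - 7 = 30$)
$c{\left(X,f \right)} = f + f \left(-6 + f\right)$ ($c{\left(X,f \right)} = f \left(-6 + f\right) + f = f + f \left(-6 + f\right)$)
$\frac{1}{c{\left(v,46 \right)}} = \frac{1}{46 \left(-5 + 46\right)} = \frac{1}{46 \cdot 41} = \frac{1}{1886}$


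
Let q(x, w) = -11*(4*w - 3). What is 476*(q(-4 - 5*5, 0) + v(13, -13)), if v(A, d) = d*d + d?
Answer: 89964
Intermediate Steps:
v(A, d) = d + d² (v(A, d) = d² + d = d + d²)
q(x, w) = 33 - 44*w (q(x, w) = -11*(-3 + 4*w) = 33 - 44*w)
476*(q(-4 - 5*5, 0) + v(13, -13)) = 476*((33 - 44*0) - 13*(1 - 13)) = 476*((33 + 0) - 13*(-12)) = 476*(33 + 156) = 476*189 = 89964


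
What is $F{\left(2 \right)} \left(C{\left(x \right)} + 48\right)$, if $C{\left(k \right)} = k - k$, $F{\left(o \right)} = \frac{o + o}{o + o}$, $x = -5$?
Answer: $48$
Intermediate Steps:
$F{\left(o \right)} = 1$ ($F{\left(o \right)} = \frac{2 o}{2 o} = 2 o \frac{1}{2 o} = 1$)
$C{\left(k \right)} = 0$
$F{\left(2 \right)} \left(C{\left(x \right)} + 48\right) = 1 \left(0 + 48\right) = 1 \cdot 48 = 48$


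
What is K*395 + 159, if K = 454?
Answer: 179489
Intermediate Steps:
K*395 + 159 = 454*395 + 159 = 179330 + 159 = 179489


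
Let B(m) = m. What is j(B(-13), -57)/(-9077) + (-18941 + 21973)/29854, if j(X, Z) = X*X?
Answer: 11238069/135492379 ≈ 0.082942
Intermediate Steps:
j(X, Z) = X**2
j(B(-13), -57)/(-9077) + (-18941 + 21973)/29854 = (-13)**2/(-9077) + (-18941 + 21973)/29854 = 169*(-1/9077) + 3032*(1/29854) = -169/9077 + 1516/14927 = 11238069/135492379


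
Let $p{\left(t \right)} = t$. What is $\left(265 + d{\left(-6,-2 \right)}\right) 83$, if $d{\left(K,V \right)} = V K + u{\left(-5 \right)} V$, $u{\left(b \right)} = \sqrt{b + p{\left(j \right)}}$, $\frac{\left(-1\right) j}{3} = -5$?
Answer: $22991 - 166 \sqrt{10} \approx 22466.0$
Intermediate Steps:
$j = 15$ ($j = \left(-3\right) \left(-5\right) = 15$)
$u{\left(b \right)} = \sqrt{15 + b}$ ($u{\left(b \right)} = \sqrt{b + 15} = \sqrt{15 + b}$)
$d{\left(K,V \right)} = K V + V \sqrt{10}$ ($d{\left(K,V \right)} = V K + \sqrt{15 - 5} V = K V + \sqrt{10} V = K V + V \sqrt{10}$)
$\left(265 + d{\left(-6,-2 \right)}\right) 83 = \left(265 - 2 \left(-6 + \sqrt{10}\right)\right) 83 = \left(265 + \left(12 - 2 \sqrt{10}\right)\right) 83 = \left(277 - 2 \sqrt{10}\right) 83 = 22991 - 166 \sqrt{10}$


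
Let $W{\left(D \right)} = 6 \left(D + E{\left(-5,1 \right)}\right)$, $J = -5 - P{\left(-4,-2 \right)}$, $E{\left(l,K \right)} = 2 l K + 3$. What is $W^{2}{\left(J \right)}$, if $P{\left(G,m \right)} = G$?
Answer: $2304$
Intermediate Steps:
$E{\left(l,K \right)} = 3 + 2 K l$ ($E{\left(l,K \right)} = 2 K l + 3 = 3 + 2 K l$)
$J = -1$ ($J = -5 - -4 = -5 + 4 = -1$)
$W{\left(D \right)} = -42 + 6 D$ ($W{\left(D \right)} = 6 \left(D + \left(3 + 2 \cdot 1 \left(-5\right)\right)\right) = 6 \left(D + \left(3 - 10\right)\right) = 6 \left(D - 7\right) = 6 \left(-7 + D\right) = -42 + 6 D$)
$W^{2}{\left(J \right)} = \left(-42 + 6 \left(-1\right)\right)^{2} = \left(-42 - 6\right)^{2} = \left(-48\right)^{2} = 2304$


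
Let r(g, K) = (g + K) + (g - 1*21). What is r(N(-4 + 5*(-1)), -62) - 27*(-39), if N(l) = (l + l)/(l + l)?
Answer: 972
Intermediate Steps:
N(l) = 1 (N(l) = (2*l)/((2*l)) = (2*l)*(1/(2*l)) = 1)
r(g, K) = -21 + K + 2*g (r(g, K) = (K + g) + (g - 21) = (K + g) + (-21 + g) = -21 + K + 2*g)
r(N(-4 + 5*(-1)), -62) - 27*(-39) = (-21 - 62 + 2*1) - 27*(-39) = (-21 - 62 + 2) - 1*(-1053) = -81 + 1053 = 972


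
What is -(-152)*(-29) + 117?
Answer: -4291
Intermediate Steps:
-(-152)*(-29) + 117 = -152*29 + 117 = -4408 + 117 = -4291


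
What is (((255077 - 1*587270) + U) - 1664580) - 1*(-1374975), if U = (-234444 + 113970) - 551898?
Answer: -1294170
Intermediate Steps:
U = -672372 (U = -120474 - 551898 = -672372)
(((255077 - 1*587270) + U) - 1664580) - 1*(-1374975) = (((255077 - 1*587270) - 672372) - 1664580) - 1*(-1374975) = (((255077 - 587270) - 672372) - 1664580) + 1374975 = ((-332193 - 672372) - 1664580) + 1374975 = (-1004565 - 1664580) + 1374975 = -2669145 + 1374975 = -1294170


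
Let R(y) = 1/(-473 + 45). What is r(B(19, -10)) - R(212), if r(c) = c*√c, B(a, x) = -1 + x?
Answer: 1/428 - 11*I*√11 ≈ 0.0023364 - 36.483*I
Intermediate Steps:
r(c) = c^(3/2)
R(y) = -1/428 (R(y) = 1/(-428) = -1/428)
r(B(19, -10)) - R(212) = (-1 - 10)^(3/2) - 1*(-1/428) = (-11)^(3/2) + 1/428 = -11*I*√11 + 1/428 = 1/428 - 11*I*√11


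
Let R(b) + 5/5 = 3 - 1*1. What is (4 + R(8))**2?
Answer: 25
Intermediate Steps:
R(b) = 1 (R(b) = -1 + (3 - 1*1) = -1 + (3 - 1) = -1 + 2 = 1)
(4 + R(8))**2 = (4 + 1)**2 = 5**2 = 25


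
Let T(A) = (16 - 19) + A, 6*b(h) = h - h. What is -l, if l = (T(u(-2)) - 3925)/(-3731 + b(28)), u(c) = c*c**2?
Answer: -96/91 ≈ -1.0549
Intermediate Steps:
b(h) = 0 (b(h) = (h - h)/6 = (1/6)*0 = 0)
u(c) = c**3
T(A) = -3 + A
l = 96/91 (l = ((-3 + (-2)**3) - 3925)/(-3731 + 0) = ((-3 - 8) - 3925)/(-3731) = (-11 - 3925)*(-1/3731) = -3936*(-1/3731) = 96/91 ≈ 1.0549)
-l = -1*96/91 = -96/91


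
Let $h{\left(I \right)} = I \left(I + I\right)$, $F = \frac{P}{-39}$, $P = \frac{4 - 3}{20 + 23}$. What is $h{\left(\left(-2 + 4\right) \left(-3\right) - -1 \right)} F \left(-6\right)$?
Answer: $\frac{100}{559} \approx 0.17889$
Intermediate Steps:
$P = \frac{1}{43}$ ($P = 1 \cdot \frac{1}{43} = \frac{1}{43} \approx 0.023256$)
$F = - \frac{1}{1677}$ ($F = \frac{1}{43 \left(-39\right)} = \frac{1}{43} \left(- \frac{1}{39}\right) = - \frac{1}{1677} \approx -0.0005963$)
$h{\left(I \right)} = 2 I^{2}$ ($h{\left(I \right)} = I 2 I = 2 I^{2}$)
$h{\left(\left(-2 + 4\right) \left(-3\right) - -1 \right)} F \left(-6\right) = 2 \left(\left(-2 + 4\right) \left(-3\right) - -1\right)^{2} \left(- \frac{1}{1677}\right) \left(-6\right) = 2 \left(2 \left(-3\right) + 1\right)^{2} \left(- \frac{1}{1677}\right) \left(-6\right) = 2 \left(-6 + 1\right)^{2} \left(- \frac{1}{1677}\right) \left(-6\right) = 2 \left(-5\right)^{2} \left(- \frac{1}{1677}\right) \left(-6\right) = 2 \cdot 25 \left(- \frac{1}{1677}\right) \left(-6\right) = 50 \left(- \frac{1}{1677}\right) \left(-6\right) = \left(- \frac{50}{1677}\right) \left(-6\right) = \frac{100}{559}$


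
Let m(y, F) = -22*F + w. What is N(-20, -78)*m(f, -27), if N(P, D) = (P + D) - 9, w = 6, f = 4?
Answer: -64200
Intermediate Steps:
m(y, F) = 6 - 22*F (m(y, F) = -22*F + 6 = 6 - 22*F)
N(P, D) = -9 + D + P (N(P, D) = (D + P) - 9 = -9 + D + P)
N(-20, -78)*m(f, -27) = (-9 - 78 - 20)*(6 - 22*(-27)) = -107*(6 + 594) = -107*600 = -64200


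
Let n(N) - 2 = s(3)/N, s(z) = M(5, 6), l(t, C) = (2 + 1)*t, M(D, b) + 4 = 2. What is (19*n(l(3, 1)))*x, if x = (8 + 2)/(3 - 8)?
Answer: -608/9 ≈ -67.556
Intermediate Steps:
M(D, b) = -2 (M(D, b) = -4 + 2 = -2)
l(t, C) = 3*t
s(z) = -2
x = -2 (x = 10/(-5) = 10*(-⅕) = -2)
n(N) = 2 - 2/N
(19*n(l(3, 1)))*x = (19*(2 - 2/(3*3)))*(-2) = (19*(2 - 2/9))*(-2) = (19*(16/9))*(-2) = (304/9)*(-2) = -608/9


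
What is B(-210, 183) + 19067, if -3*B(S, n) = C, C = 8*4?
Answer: 57169/3 ≈ 19056.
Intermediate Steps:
C = 32
B(S, n) = -32/3 (B(S, n) = -⅓*32 = -32/3)
B(-210, 183) + 19067 = -32/3 + 19067 = 57169/3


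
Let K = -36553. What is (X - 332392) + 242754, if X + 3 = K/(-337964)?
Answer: -2754126761/30724 ≈ -89641.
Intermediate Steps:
X = -88849/30724 (X = -3 - 36553/(-337964) = -3 - 36553*(-1/337964) = -3 + 3323/30724 = -88849/30724 ≈ -2.8918)
(X - 332392) + 242754 = (-88849/30724 - 332392) + 242754 = -10212500657/30724 + 242754 = -2754126761/30724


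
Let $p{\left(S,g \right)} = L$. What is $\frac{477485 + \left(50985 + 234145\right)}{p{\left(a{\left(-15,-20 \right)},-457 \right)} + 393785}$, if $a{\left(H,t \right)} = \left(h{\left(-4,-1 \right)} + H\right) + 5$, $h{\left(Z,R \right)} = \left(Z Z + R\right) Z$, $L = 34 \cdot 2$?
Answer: $\frac{762615}{393853} \approx 1.9363$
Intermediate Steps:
$L = 68$
$h{\left(Z,R \right)} = Z \left(R + Z^{2}\right)$ ($h{\left(Z,R \right)} = \left(Z^{2} + R\right) Z = \left(R + Z^{2}\right) Z = Z \left(R + Z^{2}\right)$)
$a{\left(H,t \right)} = -55 + H$ ($a{\left(H,t \right)} = \left(- 4 \left(-1 + \left(-4\right)^{2}\right) + H\right) + 5 = \left(- 4 \left(-1 + 16\right) + H\right) + 5 = \left(\left(-4\right) 15 + H\right) + 5 = \left(-60 + H\right) + 5 = -55 + H$)
$p{\left(S,g \right)} = 68$
$\frac{477485 + \left(50985 + 234145\right)}{p{\left(a{\left(-15,-20 \right)},-457 \right)} + 393785} = \frac{477485 + \left(50985 + 234145\right)}{68 + 393785} = \frac{477485 + 285130}{393853} = 762615 \cdot \frac{1}{393853} = \frac{762615}{393853}$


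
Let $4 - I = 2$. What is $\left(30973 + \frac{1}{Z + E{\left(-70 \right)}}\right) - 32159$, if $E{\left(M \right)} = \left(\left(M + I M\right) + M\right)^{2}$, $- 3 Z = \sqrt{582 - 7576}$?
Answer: $- \frac{32804194514642}{27659523497} + \frac{3 i \sqrt{6994}}{55319046994} \approx -1186.0 + 4.5353 \cdot 10^{-9} i$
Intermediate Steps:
$I = 2$ ($I = 4 - 2 = 2$)
$Z = - \frac{i \sqrt{6994}}{3}$ ($Z = - \frac{\sqrt{582 - 7576}}{3} = - \frac{\sqrt{-6994}}{3} = - \frac{i \sqrt{6994}}{3} \approx - 27.877 i$)
$E{\left(M \right)} = 16 M^{2}$ ($E{\left(M \right)} = \left(\left(M + 2 M\right) + M\right)^{2} = \left(3 M + M\right)^{2} = \left(4 M\right)^{2} = 16 M^{2}$)
$\left(30973 + \frac{1}{Z + E{\left(-70 \right)}}\right) - 32159 = \left(30973 + \frac{1}{- \frac{i \sqrt{6994}}{3} + 16 \left(-70\right)^{2}}\right) - 32159 = \left(30973 + \frac{1}{- \frac{i \sqrt{6994}}{3} + 16 \cdot 4900}\right) - 32159 = \left(30973 + \frac{1}{- \frac{i \sqrt{6994}}{3} + 78400}\right) - 32159 = \left(30973 + \frac{1}{78400 - \frac{i \sqrt{6994}}{3}}\right) - 32159 = -1186 + \frac{1}{78400 - \frac{i \sqrt{6994}}{3}}$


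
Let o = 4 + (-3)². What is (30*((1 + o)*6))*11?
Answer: 27720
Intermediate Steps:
o = 13 (o = 4 + 9 = 13)
(30*((1 + o)*6))*11 = (30*((1 + 13)*6))*11 = (30*(14*6))*11 = (30*84)*11 = 2520*11 = 27720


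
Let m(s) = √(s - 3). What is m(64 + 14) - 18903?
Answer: -18903 + 5*√3 ≈ -18894.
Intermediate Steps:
m(s) = √(-3 + s)
m(64 + 14) - 18903 = √(-3 + (64 + 14)) - 18903 = √(-3 + 78) - 18903 = √75 - 18903 = 5*√3 - 18903 = -18903 + 5*√3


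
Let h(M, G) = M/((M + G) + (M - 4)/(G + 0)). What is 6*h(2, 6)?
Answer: 36/23 ≈ 1.5652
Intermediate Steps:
h(M, G) = M/(G + M + (-4 + M)/G) (h(M, G) = M/((G + M) + (-4 + M)/G) = M/(G + M + (-4 + M)/G))
6*h(2, 6) = 6*(6*2/(-4 + 2 + 6² + 6*2)) = 6*(6*2/(-4 + 2 + 36 + 12)) = 6*(6*2/46) = 6*(6*2*(1/46)) = 6*(6/23) = 36/23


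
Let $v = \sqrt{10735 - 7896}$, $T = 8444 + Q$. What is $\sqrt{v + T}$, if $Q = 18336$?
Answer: $\sqrt{26780 + \sqrt{2839}} \approx 163.81$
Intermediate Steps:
$T = 26780$ ($T = 8444 + 18336 = 26780$)
$v = \sqrt{2839} \approx 53.282$
$\sqrt{v + T} = \sqrt{\sqrt{2839} + 26780} = \sqrt{26780 + \sqrt{2839}}$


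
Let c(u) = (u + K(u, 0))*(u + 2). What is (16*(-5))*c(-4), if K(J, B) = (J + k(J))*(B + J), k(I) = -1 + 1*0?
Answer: 2560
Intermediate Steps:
k(I) = -1 (k(I) = -1 + 0 = -1)
K(J, B) = (-1 + J)*(B + J) (K(J, B) = (J - 1)*(B + J) = (-1 + J)*(B + J))
c(u) = u**2*(2 + u) (c(u) = (u + (u**2 - 1*0 - u + 0*u))*(u + 2) = (u + (u**2 + 0 - u + 0))*(2 + u) = (u + (u**2 - u))*(2 + u) = u**2*(2 + u))
(16*(-5))*c(-4) = (16*(-5))*((-4)**2*(2 - 4)) = -1280*(-2) = -80*(-32) = 2560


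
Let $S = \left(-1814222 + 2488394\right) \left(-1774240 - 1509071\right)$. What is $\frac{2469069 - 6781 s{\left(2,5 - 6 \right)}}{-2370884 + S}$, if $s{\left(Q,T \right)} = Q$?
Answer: $- \frac{2455507}{2213518714376} \approx -1.1093 \cdot 10^{-6}$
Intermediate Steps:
$S = -2213516343492$ ($S = 674172 \left(-3283311\right) = -2213516343492$)
$\frac{2469069 - 6781 s{\left(2,5 - 6 \right)}}{-2370884 + S} = \frac{2469069 - 13562}{-2370884 - 2213516343492} = \frac{2469069 - 13562}{-2213518714376} = 2455507 \left(- \frac{1}{2213518714376}\right) = - \frac{2455507}{2213518714376}$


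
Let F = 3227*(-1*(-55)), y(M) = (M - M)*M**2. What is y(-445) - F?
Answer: -177485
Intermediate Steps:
y(M) = 0 (y(M) = 0*M**2 = 0)
F = 177485 (F = 3227*55 = 177485)
y(-445) - F = 0 - 1*177485 = 0 - 177485 = -177485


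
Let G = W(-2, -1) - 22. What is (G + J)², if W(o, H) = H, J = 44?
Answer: 441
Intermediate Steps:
G = -23 (G = -1 - 22 = -23)
(G + J)² = (-23 + 44)² = 21² = 441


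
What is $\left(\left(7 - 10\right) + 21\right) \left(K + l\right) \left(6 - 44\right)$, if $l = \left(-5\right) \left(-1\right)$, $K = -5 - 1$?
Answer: $684$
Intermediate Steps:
$K = -6$
$l = 5$
$\left(\left(7 - 10\right) + 21\right) \left(K + l\right) \left(6 - 44\right) = \left(\left(7 - 10\right) + 21\right) \left(-6 + 5\right) \left(6 - 44\right) = \left(\left(7 - 10\right) + 21\right) \left(-1\right) \left(-38\right) = \left(-3 + 21\right) \left(-1\right) \left(-38\right) = 18 \left(-1\right) \left(-38\right) = \left(-18\right) \left(-38\right) = 684$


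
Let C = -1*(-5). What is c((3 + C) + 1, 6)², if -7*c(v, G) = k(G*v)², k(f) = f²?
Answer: 72301961339136/49 ≈ 1.4755e+12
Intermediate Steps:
C = 5
c(v, G) = -G⁴*v⁴/7
c((3 + C) + 1, 6)² = (-⅐*6⁴*((3 + 5) + 1)⁴)² = (-⅐*1296*(8 + 1)⁴)² = (-⅐*1296*9⁴)² = (-⅐*1296*6561)² = (-8503056/7)² = 72301961339136/49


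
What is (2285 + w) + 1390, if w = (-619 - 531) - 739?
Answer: 1786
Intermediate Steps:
w = -1889 (w = -1150 - 739 = -1889)
(2285 + w) + 1390 = (2285 - 1889) + 1390 = 396 + 1390 = 1786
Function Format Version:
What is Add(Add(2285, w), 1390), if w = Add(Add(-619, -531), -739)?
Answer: 1786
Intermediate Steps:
w = -1889 (w = Add(-1150, -739) = -1889)
Add(Add(2285, w), 1390) = Add(Add(2285, -1889), 1390) = Add(396, 1390) = 1786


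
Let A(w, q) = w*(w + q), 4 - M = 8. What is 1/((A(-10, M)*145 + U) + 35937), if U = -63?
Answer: 1/56174 ≈ 1.7802e-5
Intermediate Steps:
M = -4 (M = 4 - 1*8 = 4 - 8 = -4)
A(w, q) = w*(q + w)
1/((A(-10, M)*145 + U) + 35937) = 1/((-10*(-4 - 10)*145 - 63) + 35937) = 1/((-10*(-14)*145 - 63) + 35937) = 1/((140*145 - 63) + 35937) = 1/((20300 - 63) + 35937) = 1/(20237 + 35937) = 1/56174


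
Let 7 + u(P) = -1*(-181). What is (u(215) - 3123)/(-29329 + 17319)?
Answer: 2949/12010 ≈ 0.24555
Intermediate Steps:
u(P) = 174 (u(P) = -7 - 1*(-181) = -7 + 181 = 174)
(u(215) - 3123)/(-29329 + 17319) = (174 - 3123)/(-29329 + 17319) = -2949/(-12010) = -2949*(-1/12010) = 2949/12010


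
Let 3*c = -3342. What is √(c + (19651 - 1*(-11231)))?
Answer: 122*√2 ≈ 172.53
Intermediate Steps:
c = -1114 (c = (⅓)*(-3342) = -1114)
√(c + (19651 - 1*(-11231))) = √(-1114 + (19651 - 1*(-11231))) = √(-1114 + (19651 + 11231)) = √(-1114 + 30882) = √29768 = 122*√2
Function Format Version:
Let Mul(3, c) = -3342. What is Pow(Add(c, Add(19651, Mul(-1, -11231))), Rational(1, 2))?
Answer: Mul(122, Pow(2, Rational(1, 2))) ≈ 172.53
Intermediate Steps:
c = -1114 (c = Mul(Rational(1, 3), -3342) = -1114)
Pow(Add(c, Add(19651, Mul(-1, -11231))), Rational(1, 2)) = Pow(Add(-1114, Add(19651, Mul(-1, -11231))), Rational(1, 2)) = Pow(Add(-1114, Add(19651, 11231)), Rational(1, 2)) = Pow(Add(-1114, 30882), Rational(1, 2)) = Pow(29768, Rational(1, 2)) = Mul(122, Pow(2, Rational(1, 2)))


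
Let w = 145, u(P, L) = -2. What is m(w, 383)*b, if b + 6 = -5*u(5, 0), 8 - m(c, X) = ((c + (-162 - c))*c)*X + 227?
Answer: 35985804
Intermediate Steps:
m(c, X) = -219 + 162*X*c (m(c, X) = 8 - (((c + (-162 - c))*c)*X + 227) = 8 - ((-162*c)*X + 227) = 8 - (-162*X*c + 227) = 8 - (227 - 162*X*c) = 8 + (-227 + 162*X*c) = -219 + 162*X*c)
b = 4 (b = -6 - 5*(-2) = -6 + 10 = 4)
m(w, 383)*b = (-219 + 162*383*145)*4 = (-219 + 8996670)*4 = 8996451*4 = 35985804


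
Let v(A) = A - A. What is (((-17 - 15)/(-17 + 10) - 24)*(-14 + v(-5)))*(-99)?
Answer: -26928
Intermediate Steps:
v(A) = 0
(((-17 - 15)/(-17 + 10) - 24)*(-14 + v(-5)))*(-99) = (((-17 - 15)/(-17 + 10) - 24)*(-14 + 0))*(-99) = ((-32/(-7) - 24)*(-14))*(-99) = ((-32*(-⅐) - 24)*(-14))*(-99) = ((32/7 - 24)*(-14))*(-99) = -136/7*(-14)*(-99) = 272*(-99) = -26928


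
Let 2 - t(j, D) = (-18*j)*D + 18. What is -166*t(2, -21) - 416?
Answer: 127736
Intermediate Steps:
t(j, D) = -16 + 18*D*j (t(j, D) = 2 - ((-18*j)*D + 18) = 2 - (-18*D*j + 18) = 2 - (18 - 18*D*j) = 2 + (-18 + 18*D*j) = -16 + 18*D*j)
-166*t(2, -21) - 416 = -166*(-16 + 18*(-21)*2) - 416 = -166*(-16 - 756) - 416 = -166*(-772) - 416 = 128152 - 416 = 127736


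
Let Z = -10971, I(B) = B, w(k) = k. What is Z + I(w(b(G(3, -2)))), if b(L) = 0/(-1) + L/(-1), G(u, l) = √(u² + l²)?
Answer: -10971 - √13 ≈ -10975.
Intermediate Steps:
G(u, l) = √(l² + u²)
b(L) = -L (b(L) = 0*(-1) + L*(-1) = 0 - L = -L)
Z + I(w(b(G(3, -2)))) = -10971 - √((-2)² + 3²) = -10971 - √(4 + 9) = -10971 - √13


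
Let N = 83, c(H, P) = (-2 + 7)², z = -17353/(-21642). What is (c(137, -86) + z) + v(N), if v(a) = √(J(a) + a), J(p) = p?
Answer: 558403/21642 + √166 ≈ 38.686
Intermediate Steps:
z = 17353/21642 (z = -17353*(-1/21642) = 17353/21642 ≈ 0.80182)
c(H, P) = 25 (c(H, P) = 5² = 25)
v(a) = √2*√a (v(a) = √(a + a) = √(2*a) = √2*√a)
(c(137, -86) + z) + v(N) = (25 + 17353/21642) + √2*√83 = 558403/21642 + √166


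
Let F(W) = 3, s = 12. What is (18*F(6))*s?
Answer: 648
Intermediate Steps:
(18*F(6))*s = (18*3)*12 = 54*12 = 648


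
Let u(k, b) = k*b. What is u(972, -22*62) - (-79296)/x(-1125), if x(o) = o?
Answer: -497204432/375 ≈ -1.3259e+6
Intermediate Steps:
u(k, b) = b*k
u(972, -22*62) - (-79296)/x(-1125) = -22*62*972 - (-79296)/(-1125) = -1364*972 - (-79296)*(-1)/1125 = -1325808 - 1*26432/375 = -1325808 - 26432/375 = -497204432/375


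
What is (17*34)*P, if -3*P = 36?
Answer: -6936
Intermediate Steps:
P = -12 (P = -⅓*36 = -12)
(17*34)*P = (17*34)*(-12) = 578*(-12) = -6936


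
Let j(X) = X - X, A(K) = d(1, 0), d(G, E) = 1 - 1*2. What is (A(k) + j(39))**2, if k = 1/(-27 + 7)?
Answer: 1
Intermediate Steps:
k = -1/20 (k = 1/(-20) = -1/20 ≈ -0.050000)
d(G, E) = -1 (d(G, E) = 1 - 2 = -1)
A(K) = -1
j(X) = 0
(A(k) + j(39))**2 = (-1 + 0)**2 = (-1)**2 = 1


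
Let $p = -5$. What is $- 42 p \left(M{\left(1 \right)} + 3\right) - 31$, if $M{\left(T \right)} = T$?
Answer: $809$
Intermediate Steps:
$- 42 p \left(M{\left(1 \right)} + 3\right) - 31 = - 42 \left(- 5 \left(1 + 3\right)\right) - 31 = - 42 \left(\left(-5\right) 4\right) - 31 = \left(-42\right) \left(-20\right) - 31 = 840 - 31 = 809$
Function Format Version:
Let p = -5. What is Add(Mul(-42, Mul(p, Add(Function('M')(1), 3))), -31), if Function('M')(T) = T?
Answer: 809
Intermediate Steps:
Add(Mul(-42, Mul(p, Add(Function('M')(1), 3))), -31) = Add(Mul(-42, Mul(-5, Add(1, 3))), -31) = Add(Mul(-42, Mul(-5, 4)), -31) = Add(Mul(-42, -20), -31) = Add(840, -31) = 809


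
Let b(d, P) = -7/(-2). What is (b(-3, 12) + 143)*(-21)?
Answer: -6153/2 ≈ -3076.5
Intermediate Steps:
b(d, P) = 7/2 (b(d, P) = -7*(-½) = 7/2)
(b(-3, 12) + 143)*(-21) = (7/2 + 143)*(-21) = (293/2)*(-21) = -6153/2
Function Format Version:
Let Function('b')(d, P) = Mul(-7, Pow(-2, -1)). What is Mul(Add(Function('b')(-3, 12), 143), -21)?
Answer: Rational(-6153, 2) ≈ -3076.5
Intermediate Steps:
Function('b')(d, P) = Rational(7, 2) (Function('b')(d, P) = Mul(-7, Rational(-1, 2)) = Rational(7, 2))
Mul(Add(Function('b')(-3, 12), 143), -21) = Mul(Add(Rational(7, 2), 143), -21) = Mul(Rational(293, 2), -21) = Rational(-6153, 2)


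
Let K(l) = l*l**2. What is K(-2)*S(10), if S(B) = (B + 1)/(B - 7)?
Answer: -88/3 ≈ -29.333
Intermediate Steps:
K(l) = l**3
S(B) = (1 + B)/(-7 + B)
K(-2)*S(10) = (-2)**3*((1 + 10)/(-7 + 10)) = -8*11/3 = -88/3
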